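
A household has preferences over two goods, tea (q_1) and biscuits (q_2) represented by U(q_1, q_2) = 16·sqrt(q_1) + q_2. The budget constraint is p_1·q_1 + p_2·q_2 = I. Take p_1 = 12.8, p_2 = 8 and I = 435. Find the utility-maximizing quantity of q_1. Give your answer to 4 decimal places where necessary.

Thus q_1* = (8·p_2/p_1)² — independent of I — with the rest of income spent on q_2.
Plugging in: q_1* = (8·8/12.8)² = 25.

q_1* = 25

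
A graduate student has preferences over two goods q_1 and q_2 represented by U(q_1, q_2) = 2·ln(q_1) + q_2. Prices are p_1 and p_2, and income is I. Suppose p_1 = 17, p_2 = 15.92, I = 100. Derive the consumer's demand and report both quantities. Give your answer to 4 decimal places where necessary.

q_1* = 1.8729, q_2* = 4.2814

MU_q_1 = 2/q_1, MU_q_2 = 1. Tangency: 2/q_1 = p_1/p_2.
So q_1*(p_1,p_2) = 2·p_2/p_1, independent of income; and q_2* = (I − 2·p_2)/p_2.
At the given prices: q_1* = 2·15.92/17 = 1.8729, and q_2* = 4.2814.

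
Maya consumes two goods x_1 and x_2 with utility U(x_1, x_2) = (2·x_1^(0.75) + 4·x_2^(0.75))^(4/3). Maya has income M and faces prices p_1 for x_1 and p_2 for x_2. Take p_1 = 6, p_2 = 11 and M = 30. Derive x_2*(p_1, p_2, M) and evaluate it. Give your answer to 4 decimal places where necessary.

MRS = MU_x_1/MU_x_2 = (1/2)·(x_2/x_1)^(0.25). Set equal to p_1/p_2.
Solve for the ratio: x_2/x_1 = [2·p_1/p_2]^(4).
Substitute x_2 = (x_2/x_1)·x_1 into the budget: x_1* = M/(p_1 + p_2·(x_2/x_1)).
Numerically x_2/x_1 = 1.416297, so x_1* = 30/(6 + 11·1.416297) = 1.3902 and x_2* = 1.416297·1.3902 = 1.969.

x_2* = 1.969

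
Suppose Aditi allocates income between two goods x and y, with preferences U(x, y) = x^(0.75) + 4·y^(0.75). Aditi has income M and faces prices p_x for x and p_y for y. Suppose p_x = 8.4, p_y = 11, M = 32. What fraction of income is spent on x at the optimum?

MU_x ∝ x^(-0.25), MU_y ∝ 4·y^(-0.25), so MRS = (1/4)·(y/x)^(0.25) = p_x/p_y.
Hence y/x = (4·p_x/p_y)^(1/(0.25)), i.e. raised to the 4 power.
Substitute y = (y/x)·x into the budget: x* = M/(p_x + p_y·(y/x)).
Numerically y/x = 87.053527, so x* = 32/(8.4 + 11·87.053527) = 0.0331 and y* = 87.053527·0.0331 = 2.8838.
Expenditure on x: 8.4·0.0331 = 0.2783; share = 0.0087.

share on x = 0.0087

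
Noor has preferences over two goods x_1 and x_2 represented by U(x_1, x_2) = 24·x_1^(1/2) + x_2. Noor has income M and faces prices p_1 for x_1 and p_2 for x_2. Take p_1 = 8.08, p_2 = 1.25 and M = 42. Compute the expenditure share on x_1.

Set MRS = p_1/p_2: 12·x_1^(−1/2) = p_1/p_2.
Solve: √x_1 = 12·p_2/p_1, so x_1*(p_1,p_2) = (12·p_2/p_1)², and x_2* = (M − p_1·x_1*)/p_2.
Plugging in: x_1* = (12·1.25/8.08)² = 3.4464, x_2* = 11.3228.
Expenditure on x_1: 8.08·3.4464 = 27.8465; share = 0.663.

share on x_1 = 0.663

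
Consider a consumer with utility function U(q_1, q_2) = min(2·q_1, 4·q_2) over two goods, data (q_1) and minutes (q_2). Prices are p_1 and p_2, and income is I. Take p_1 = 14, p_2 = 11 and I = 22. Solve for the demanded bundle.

q_1* = 1.1282, q_2* = 0.5641

Leontief preferences: the optimum is at the kink where q_1/4 = q_2/2, i.e. q_2 = (1/2)·q_1.
Budget: p_1·q_1 + p_2·(1/2)·q_1 = I, so (4·p_1 + 2·p_2)·q_1 = 4·I.
Demand: q_1*(p_1,p_2,I) = 4·I/(4·p_1 + 2·p_2), q_2* = 2·I/(4·p_1 + 2·p_2).
Here 4·14 + 2·11 = 78, giving q_1* = 1.1282 and q_2* = 0.5641.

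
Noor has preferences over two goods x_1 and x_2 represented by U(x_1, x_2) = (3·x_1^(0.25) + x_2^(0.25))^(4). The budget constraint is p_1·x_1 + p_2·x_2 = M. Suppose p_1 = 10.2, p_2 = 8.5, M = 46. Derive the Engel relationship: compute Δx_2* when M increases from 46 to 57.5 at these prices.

MRS = MU_x_1/MU_x_2 = 3·(x_2/x_1)^(0.75). Set equal to p_1/p_2.
Hence x_2/x_1 = ((1/3)·p_1/p_2)^(1/(0.75)), i.e. raised to the 4/3 power.
With the ratio pinned down, the budget gives x_1* = M/(p_1 + p_2·(x_2/x_1)) and x_2* = (x_2/x_1)·x_1*.
Numerically x_2/x_1 = 0.294723, so x_1* = 46/(10.2 + 8.5·0.294723) = 3.6206 and x_2* = 0.294723·3.6206 = 1.0671.
At M' = 57.5: x_2* = 1.3338. Change: 1.3338 − 1.0671 = 0.2668.

Δx_2* = 0.2668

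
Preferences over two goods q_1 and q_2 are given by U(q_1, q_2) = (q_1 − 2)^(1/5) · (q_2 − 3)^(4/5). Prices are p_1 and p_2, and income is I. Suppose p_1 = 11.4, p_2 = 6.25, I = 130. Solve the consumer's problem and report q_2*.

q_2* = 14.3216

MRS = (1/4)·(q_2−3)/(q_1−2). Tangency with p_1/p_2 gives q_2−3 = 4·(p_1/p_2)·(q_1−2).
After buying the subsistence bundle (2, 3), a share 0.2 of the remaining income goes to q_1: q_1* = 2 + 0.2·(I − 2p_1 − 3p_2)/p_1.
Discretionary income = 130 − 2·11.4 − 3·6.25 = 88.45; q_2* = 3 + 0.8·88.45/6.25 = 14.3216.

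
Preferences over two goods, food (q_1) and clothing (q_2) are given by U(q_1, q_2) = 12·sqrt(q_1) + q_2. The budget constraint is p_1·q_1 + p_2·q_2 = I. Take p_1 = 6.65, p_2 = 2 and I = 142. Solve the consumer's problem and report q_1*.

Utility is quasi-linear in q_2; the FOC for q_1 is 6/√q_1 = p_1/p_2.
Thus q_1* = (6·p_2/p_1)² — independent of I — with the rest of income spent on q_2.
Plugging in: q_1* = (6·2/6.65)² = 3.2563.

q_1* = 3.2563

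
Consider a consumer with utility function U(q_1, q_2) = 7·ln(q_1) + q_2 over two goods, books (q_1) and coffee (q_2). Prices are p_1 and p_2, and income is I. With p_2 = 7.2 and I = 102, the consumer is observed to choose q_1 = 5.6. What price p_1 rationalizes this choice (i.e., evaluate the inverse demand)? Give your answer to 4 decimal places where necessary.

MU_q_1 = 7/q_1, MU_q_2 = 1. Tangency: 7/q_1 = p_1/p_2.
So q_1*(p_1,p_2) = 7·p_2/p_1, independent of income; and q_2* = (I − 7·p_2)/p_2.
Set q_1* = 5.6 in the demand function and solve for p_1: p_1 = 9.

p_1 = 9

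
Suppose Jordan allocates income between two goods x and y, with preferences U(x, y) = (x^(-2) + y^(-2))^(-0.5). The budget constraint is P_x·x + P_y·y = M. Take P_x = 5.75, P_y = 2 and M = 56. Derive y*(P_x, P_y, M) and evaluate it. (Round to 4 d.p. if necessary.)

y* = 9.2657

MRS = MU_x/MU_y = (y/x)^(3). Set equal to P_x/P_y.
Hence y/x = (P_x/P_y)^(1/(3)), i.e. raised to the 1/3 power.
With the ratio pinned down, the budget gives x* = M/(P_x + P_y·(y/x)) and y* = (y/x)·x*.
Numerically y/x = 1.421933, so x* = 56/(5.75 + 2·1.421933) = 6.5163 and y* = 1.421933·6.5163 = 9.2657.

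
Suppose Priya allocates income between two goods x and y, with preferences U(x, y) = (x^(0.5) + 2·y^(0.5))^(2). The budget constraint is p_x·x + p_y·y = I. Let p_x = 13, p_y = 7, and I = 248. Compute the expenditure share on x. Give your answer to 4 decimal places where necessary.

share on x = 0.1186

MU_x ∝ x^(-0.5), MU_y ∝ 2·y^(-0.5), so MRS = (1/2)·(y/x)^(0.5) = p_x/p_y.
Solve for the ratio: y/x = [2·p_x/p_y]^(2).
With the ratio pinned down, the budget gives x* = I/(p_x + p_y·(y/x)) and y* = (y/x)·x*.
Numerically y/x = 13.795918, so x* = 248/(13 + 7·13.795918) = 2.2634 and y* = 13.795918·2.2634 = 31.2252.
Expenditure on x: 13·2.2634 = 29.4237; share = 0.1186.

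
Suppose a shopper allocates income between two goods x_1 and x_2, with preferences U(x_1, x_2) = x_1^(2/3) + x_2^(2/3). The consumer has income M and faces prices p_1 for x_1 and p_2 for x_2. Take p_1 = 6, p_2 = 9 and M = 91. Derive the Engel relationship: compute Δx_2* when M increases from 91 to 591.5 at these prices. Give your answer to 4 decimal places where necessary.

Δx_2* = 17.1111

From the CES first-order condition, (x_2/x_1)^(1/3) = p_1/p_2.
Solve for the ratio: x_2/x_1 = [p_1/p_2]^(3).
Substitute x_2 = (x_2/x_1)·x_1 into the budget: x_1* = M/(p_1 + p_2·(x_2/x_1)).
Numerically x_2/x_1 = 0.296296, so x_1* = 91/(6 + 9·0.296296) = 10.5 and x_2* = 0.296296·10.5 = 3.1111.
At M' = 591.5: x_2* = 20.2222. Change: 20.2222 − 3.1111 = 17.1111.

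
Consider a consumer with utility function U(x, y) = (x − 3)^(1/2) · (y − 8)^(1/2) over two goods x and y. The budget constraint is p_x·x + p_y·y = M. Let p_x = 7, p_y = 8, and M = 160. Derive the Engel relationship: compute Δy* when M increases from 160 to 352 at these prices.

Δy* = 12

Let x' = x−3, y' = y−8. MRS = y'/x' = p_x/p_y.
Substituting into the budget: x* = 3 + 0.5·(M − 3·p_x − 8·p_y)/p_x, and y* = 8 + 0.5·(…)/p_y.
Discretionary income = 160 − 3·7 − 8·8 = 75; y* = 8 + 0.5·75/8 = 12.6875.
At M' = 352: y* = 24.6875. Change: 24.6875 − 12.6875 = 12.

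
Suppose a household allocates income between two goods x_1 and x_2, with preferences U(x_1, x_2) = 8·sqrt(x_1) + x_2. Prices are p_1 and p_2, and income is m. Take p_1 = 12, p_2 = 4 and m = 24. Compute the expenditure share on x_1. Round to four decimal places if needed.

MU_x_1 = 4/√x_1, MU_x_2 = 1. Tangency: 4/√x_1 = p_1/p_2.
Solve: √x_1 = 4·p_2/p_1, so x_1*(p_1,p_2) = (4·p_2/p_1)², and x_2* = (m − p_1·x_1*)/p_2.
Plugging in: x_1* = (4·4/12)² = 1.7778, x_2* = 0.6667.
Expenditure on x_1: 12·1.7778 = 21.3333; share = 0.8889.

share on x_1 = 0.8889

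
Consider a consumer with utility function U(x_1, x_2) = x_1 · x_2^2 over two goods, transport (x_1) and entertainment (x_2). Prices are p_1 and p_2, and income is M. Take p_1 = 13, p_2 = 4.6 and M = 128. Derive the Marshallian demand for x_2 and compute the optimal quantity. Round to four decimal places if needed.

x_2* = 18.5507

MU_x_1/MU_x_2 = (x_2)/(2·x_1); tangency sets this equal to p_1/p_2.
So p_2·x_2 = 2·p_1·x_1; combined with the budget, a share 1/3 of income goes to x_1.
Demand: x_1*(p_1,p_2,M) = 1/3·M/p_1 and x_2* = 2/3·M/p_2.
At p_1=13, p_2=4.6, M=128: x_2* = 2/3·128/4.6 = 18.5507.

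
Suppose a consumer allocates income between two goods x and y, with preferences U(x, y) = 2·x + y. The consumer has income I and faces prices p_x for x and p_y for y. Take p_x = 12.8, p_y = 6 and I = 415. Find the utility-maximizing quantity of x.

x* = 0

y gives more utility per dollar, so spend all income on y: y* = I/p_y, x* = 0.
Numerically: x* = 0, y* = 69.1667.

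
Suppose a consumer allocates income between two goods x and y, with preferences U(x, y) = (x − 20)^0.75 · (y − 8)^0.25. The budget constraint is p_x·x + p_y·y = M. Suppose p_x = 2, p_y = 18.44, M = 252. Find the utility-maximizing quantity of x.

MRS = 3·(y−8)/(x−20). Tangency with p_x/p_y gives y−8 = (1/3)·(p_x/p_y)·(x−20).
Substituting into the budget: x* = 20 + 0.75·(M − 20·p_x − 8·p_y)/p_x, and y* = 8 + 0.25·(…)/p_y.
Discretionary income = 252 − 20·2 − 8·18.44 = 64.48; x* = 20 + 0.75·64.48/2 = 44.18.

x* = 44.18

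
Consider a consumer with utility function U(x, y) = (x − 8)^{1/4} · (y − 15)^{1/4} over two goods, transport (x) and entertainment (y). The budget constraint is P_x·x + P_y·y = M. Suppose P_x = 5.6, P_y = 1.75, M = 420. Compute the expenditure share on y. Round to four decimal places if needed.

share on y = 0.4779

Let x' = x−8, y' = y−15. MRS = y'/x' = P_x/P_y.
Substituting into the budget: x* = 8 + 0.5·(M − 8·P_x − 15·P_y)/P_x, and y* = 15 + 0.5·(…)/P_y.
Discretionary income = 420 − 8·5.6 − 15·1.75 = 348.95; x* = 8 + 0.5·348.95/5.6 = 39.1562; y* = 15 + 0.5·348.95/1.75 = 114.7.
Expenditure on y: 1.75·114.7 = 200.725; share = 0.4779.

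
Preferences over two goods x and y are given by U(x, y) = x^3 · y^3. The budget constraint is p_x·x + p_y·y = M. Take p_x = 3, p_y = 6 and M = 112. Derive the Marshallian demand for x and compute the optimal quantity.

MU_x/MU_y = (3·y)/(3·x); tangency sets this equal to p_x/p_y.
So 3·p_y·y = 3·p_x·x; combined with the budget, a share 0.5 of income goes to x.
Demand: x*(p_x,p_y,M) = 0.5·M/p_x and y* = 0.5·M/p_y.
At p_x=3, p_y=6, M=112: x* = 0.5·112/3 = 18.6667.

x* = 18.6667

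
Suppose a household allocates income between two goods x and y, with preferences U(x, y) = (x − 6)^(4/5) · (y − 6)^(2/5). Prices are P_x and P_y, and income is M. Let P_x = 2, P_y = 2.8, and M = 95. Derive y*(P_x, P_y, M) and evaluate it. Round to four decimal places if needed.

MRS = 2·(y−6)/(x−6). Tangency with P_x/P_y gives y−6 = (1/2)·(P_x/P_y)·(x−6).
Substituting into the budget: x* = 6 + 2/3·(M − 6·P_x − 6·P_y)/P_x, and y* = 6 + 1/3·(…)/P_y.
Discretionary income = 95 − 6·2 − 6·2.8 = 66.2; y* = 6 + 1/3·66.2/2.8 = 13.881.

y* = 13.881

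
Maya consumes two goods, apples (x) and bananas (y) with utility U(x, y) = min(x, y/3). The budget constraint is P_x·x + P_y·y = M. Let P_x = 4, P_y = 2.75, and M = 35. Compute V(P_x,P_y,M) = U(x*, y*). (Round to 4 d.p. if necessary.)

Leontief preferences: the optimum is at the kink where x/1 = y/3, i.e. y = 3·x.
Budget: P_x·x + P_y·3·x = M, so (P_x + 3·P_y)·x = M.
Demand: x*(P_x,P_y,M) = M/(P_x + 3·P_y), y* = 3·M/(P_x + 3·P_y).
Here 4 + 3·2.75 = 12.25, giving x* = 2.8571 and y* = 8.5714.
Utility at the optimum: U(2.8571, 8.5714) = 2.8571.

V = 2.8571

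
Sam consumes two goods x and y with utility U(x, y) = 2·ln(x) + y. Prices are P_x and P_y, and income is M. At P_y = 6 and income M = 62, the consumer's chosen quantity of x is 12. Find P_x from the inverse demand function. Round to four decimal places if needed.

P_x = 1

Set MRS = P_x/P_y: (2/x)/1 = P_x/P_y.
So x*(P_x,P_y) = 2·P_y/P_x, independent of income; and y* = (M − 2·P_y)/P_y.
Set x* = 12 in the demand function and solve for P_x: P_x = 1.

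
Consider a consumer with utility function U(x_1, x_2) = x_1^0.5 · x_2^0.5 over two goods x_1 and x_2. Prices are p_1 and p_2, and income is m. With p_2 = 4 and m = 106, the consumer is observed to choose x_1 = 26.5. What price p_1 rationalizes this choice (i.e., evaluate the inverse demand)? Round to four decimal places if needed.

p_1 = 2

Tangency: MRS = x_2/x_1 = p_1/p_2.
So 0.5·p_2·x_2 = 0.5·p_1·x_1; combined with the budget, a share 0.5 of income goes to x_1.
Demand: x_1*(p_1,p_2,m) = 0.5·m/p_1 and x_2* = 0.5·m/p_2.
Set x_1* = 26.5 in the demand function and solve for p_1: p_1 = 2.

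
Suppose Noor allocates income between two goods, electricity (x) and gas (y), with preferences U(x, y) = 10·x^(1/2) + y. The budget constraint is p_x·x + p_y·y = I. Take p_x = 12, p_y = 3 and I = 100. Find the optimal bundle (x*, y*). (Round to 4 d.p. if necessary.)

Utility is quasi-linear in y; the FOC for x is 5/√x = p_x/p_y.
Thus x* = (5·p_y/p_x)² — independent of I — with the rest of income spent on y.
Plugging in: x* = (5·3/12)² = 1.5625, y* = 27.0833.

x* = 1.5625, y* = 27.0833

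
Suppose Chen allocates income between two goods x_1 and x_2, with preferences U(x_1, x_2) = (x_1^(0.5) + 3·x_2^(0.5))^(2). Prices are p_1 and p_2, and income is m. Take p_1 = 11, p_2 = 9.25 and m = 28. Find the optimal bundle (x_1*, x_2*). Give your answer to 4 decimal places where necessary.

With the ratio pinned down, the budget gives x_1* = m/(p_1 + p_2·(x_2/x_1)) and x_2* = (x_2/x_1)·x_1*.
Numerically x_2/x_1 = 12.727538, so x_1* = 28/(11 + 9.25·12.727538) = 0.2175 and x_2* = 12.727538·0.2175 = 2.7684.

x_1* = 0.2175, x_2* = 2.7684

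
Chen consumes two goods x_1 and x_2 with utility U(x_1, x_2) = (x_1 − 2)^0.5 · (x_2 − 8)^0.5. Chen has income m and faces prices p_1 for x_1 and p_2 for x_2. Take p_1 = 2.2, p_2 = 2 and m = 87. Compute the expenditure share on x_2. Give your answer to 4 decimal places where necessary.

share on x_2 = 0.5667

This is Cobb-Douglas in (x_1−2, x_2−8): tangency gives 0.5·p_2·(x_2−8) = 0.5·p_1·(x_1−2).
After buying the subsistence bundle (2, 8), a share 0.5 of the remaining income goes to x_1: x_1* = 2 + 0.5·(m − 2p_1 − 8p_2)/p_1.
Discretionary income = 87 − 2·2.2 − 8·2 = 66.6; x_1* = 2 + 0.5·66.6/2.2 = 17.1364; x_2* = 8 + 0.5·66.6/2 = 24.65.
Expenditure on x_2: 2·24.65 = 49.3; share = 0.5667.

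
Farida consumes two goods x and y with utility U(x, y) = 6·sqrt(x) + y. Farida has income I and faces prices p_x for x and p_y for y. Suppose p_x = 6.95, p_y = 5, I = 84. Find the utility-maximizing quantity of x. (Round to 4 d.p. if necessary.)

x* = 4.6581

Set MRS = p_x/p_y: 3·x^(−1/2) = p_x/p_y.
Thus x* = (3·p_y/p_x)² — independent of I — with the rest of income spent on y.
Plugging in: x* = (3·5/6.95)² = 4.6581.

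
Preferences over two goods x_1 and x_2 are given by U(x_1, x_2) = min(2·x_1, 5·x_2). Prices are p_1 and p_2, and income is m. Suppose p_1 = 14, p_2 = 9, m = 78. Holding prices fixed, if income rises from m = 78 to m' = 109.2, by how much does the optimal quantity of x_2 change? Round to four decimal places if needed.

With perfect complements, no substitution: consume in ratio x_1:x_2 = 5:2.
Budget: p_1·x_1 + p_2·(2/5)·x_1 = m, so (5·p_1 + 2·p_2)·x_1 = 5·m.
Demand: x_1*(p_1,p_2,m) = 5·m/(5·p_1 + 2·p_2), x_2* = 2·m/(5·p_1 + 2·p_2).
Here 5·14 + 2·9 = 88, giving x_2* = 1.7727.
At m' = 109.2: x_2* = 2.4818. Change: 2.4818 − 1.7727 = 0.7091.

Δx_2* = 0.7091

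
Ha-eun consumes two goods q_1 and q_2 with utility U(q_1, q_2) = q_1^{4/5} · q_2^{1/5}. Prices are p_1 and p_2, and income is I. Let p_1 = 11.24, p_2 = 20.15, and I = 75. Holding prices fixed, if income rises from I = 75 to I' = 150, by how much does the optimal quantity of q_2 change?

Δq_2* = 0.7444

The MRS is 4·q_2/q_1. Set MRS = p_1/p_2.
So 0.8·p_2·q_2 = 0.2·p_1·q_1; combined with the budget, a share 0.8 of income goes to q_1.
Demand: q_1*(p_1,p_2,I) = 0.8·I/p_1 and q_2* = 0.2·I/p_2.
At p_1=11.24, p_2=20.15, I=75: q_2* = 0.2·75/20.15 = 0.7444.
At I' = 150: q_2* = 1.4888. Change: 1.4888 − 0.7444 = 0.7444.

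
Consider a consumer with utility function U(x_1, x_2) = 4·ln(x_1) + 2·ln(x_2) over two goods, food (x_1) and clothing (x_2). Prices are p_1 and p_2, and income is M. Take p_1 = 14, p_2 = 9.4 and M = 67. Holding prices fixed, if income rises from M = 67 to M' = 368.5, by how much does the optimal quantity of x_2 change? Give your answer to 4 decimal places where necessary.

Δx_2* = 10.6915

Demand: x_1*(p_1,p_2,M) = 2/3·M/p_1 and x_2* = 1/3·M/p_2.
At p_1=14, p_2=9.4, M=67: x_2* = 1/3·67/9.4 = 2.3759.
At M' = 368.5: x_2* = 13.0674. Change: 13.0674 − 2.3759 = 10.6915.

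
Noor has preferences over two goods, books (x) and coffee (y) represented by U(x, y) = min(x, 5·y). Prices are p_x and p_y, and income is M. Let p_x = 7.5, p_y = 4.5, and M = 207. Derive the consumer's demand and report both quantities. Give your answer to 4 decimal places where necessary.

x* = 24.6429, y* = 4.9286

With perfect complements, no substitution: consume in ratio x:y = 5:1.
Budget: p_x·x + p_y·(1/5)·x = M, so (5·p_x + p_y)·x = 5·M.
Demand: x*(p_x,p_y,M) = 5·M/(5·p_x + p_y), y* = M/(5·p_x + p_y).
Here 5·7.5 + 4.5 = 42, giving x* = 24.6429 and y* = 4.9286.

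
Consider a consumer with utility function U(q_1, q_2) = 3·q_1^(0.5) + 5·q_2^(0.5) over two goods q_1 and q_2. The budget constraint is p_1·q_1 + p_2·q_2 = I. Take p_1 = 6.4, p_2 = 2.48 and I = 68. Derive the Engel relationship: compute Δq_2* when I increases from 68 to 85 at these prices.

MRS = MU_q_1/MU_q_2 = (3/5)·(q_2/q_1)^(0.5). Set equal to p_1/p_2.
Hence q_2/q_1 = ((5/3)·p_1/p_2)^(1/(0.5)), i.e. raised to the 2 power.
Substitute q_2 = (q_2/q_1)·q_1 into the budget: q_1* = I/(p_1 + p_2·(q_2/q_1)).
Numerically q_2/q_1 = 18.499248, so q_1* = 68/(6.4 + 2.48·18.499248) = 1.3007 and q_2* = 18.499248·1.3007 = 24.0626.
At I' = 85: q_2* = 30.0783. Change: 30.0783 − 24.0626 = 6.0157.

Δq_2* = 6.0157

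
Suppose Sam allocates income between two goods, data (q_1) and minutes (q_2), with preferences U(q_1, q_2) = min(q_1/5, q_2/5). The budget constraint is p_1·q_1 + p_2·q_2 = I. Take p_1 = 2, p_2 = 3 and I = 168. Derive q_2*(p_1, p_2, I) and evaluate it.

With perfect complements, no substitution: consume in ratio q_1:q_2 = 5:5.
Budget: p_1·q_1 + p_2·q_1 = I, so (5·p_1 + 5·p_2)·q_1 = 5·I.
Demand: q_1*(p_1,p_2,I) = 5·I/(5·p_1 + 5·p_2), q_2* = 5·I/(5·p_1 + 5·p_2).
Here 5·2 + 5·3 = 25, giving q_2* = 33.6.

q_2* = 33.6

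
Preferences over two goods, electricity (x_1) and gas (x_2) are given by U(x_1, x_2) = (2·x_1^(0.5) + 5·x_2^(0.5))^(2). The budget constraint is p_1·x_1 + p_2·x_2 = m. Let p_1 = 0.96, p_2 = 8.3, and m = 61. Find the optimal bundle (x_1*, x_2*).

MRS = MU_x_1/MU_x_2 = (2/5)·(x_2/x_1)^(0.5). Set equal to p_1/p_2.
Solve for the ratio: x_2/x_1 = [(5/2)·p_1/p_2]^(2).
With the ratio pinned down, the budget gives x_1* = m/(p_1 + p_2·(x_2/x_1)) and x_2* = (x_2/x_1)·x_1*.
Numerically x_2/x_1 = 0.083612, so x_1* = 61/(0.96 + 8.3·0.083612) = 36.8808 and x_2* = 0.083612·36.8808 = 3.0837.

x_1* = 36.8808, x_2* = 3.0837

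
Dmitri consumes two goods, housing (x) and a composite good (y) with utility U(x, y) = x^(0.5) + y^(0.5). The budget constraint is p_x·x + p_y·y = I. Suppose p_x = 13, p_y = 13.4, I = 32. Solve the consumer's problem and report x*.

MRS = MU_x/MU_y = (y/x)^(0.5). Set equal to p_x/p_y.
Hence y/x = (p_x/p_y)^(1/(0.5)), i.e. raised to the 2 power.
Substitute y = (y/x)·x into the budget: x* = I/(p_x + p_y·(y/x)).
Numerically y/x = 0.94119, so x* = 32/(13 + 13.4·0.94119) = 1.2494.

x* = 1.2494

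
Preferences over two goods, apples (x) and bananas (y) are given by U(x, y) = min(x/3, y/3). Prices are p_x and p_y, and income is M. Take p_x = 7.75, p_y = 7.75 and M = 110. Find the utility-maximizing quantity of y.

Demand: x*(p_x,p_y,M) = 3·M/(3·p_x + 3·p_y), y* = 3·M/(3·p_x + 3·p_y).
Here 3·7.75 + 3·7.75 = 46.5, giving y* = 7.0968.

y* = 7.0968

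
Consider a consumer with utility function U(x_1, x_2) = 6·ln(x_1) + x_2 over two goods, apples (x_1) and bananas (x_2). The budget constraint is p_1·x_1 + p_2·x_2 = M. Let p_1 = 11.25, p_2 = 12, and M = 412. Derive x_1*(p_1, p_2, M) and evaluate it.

x_1* = 6.4

MU_x_1 = 6/x_1, MU_x_2 = 1. Tangency: 6/x_1 = p_1/p_2.
So x_1*(p_1,p_2) = 6·p_2/p_1, independent of income; and x_2* = (M − 6·p_2)/p_2.
At the given prices: x_1* = 6·12/11.25 = 6.4.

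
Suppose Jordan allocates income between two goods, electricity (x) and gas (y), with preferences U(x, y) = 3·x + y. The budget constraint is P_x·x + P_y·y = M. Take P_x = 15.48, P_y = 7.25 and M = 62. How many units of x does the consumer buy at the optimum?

Perfect substitutes: compare marginal utility per dollar. 3/P_x vs 1/P_y → 0.1938 vs 0.1379.
x gives more utility per dollar, so spend all income on x: x* = M/P_x, y* = 0.
Numerically: x* = 4.0052, y* = 0.

x* = 4.0052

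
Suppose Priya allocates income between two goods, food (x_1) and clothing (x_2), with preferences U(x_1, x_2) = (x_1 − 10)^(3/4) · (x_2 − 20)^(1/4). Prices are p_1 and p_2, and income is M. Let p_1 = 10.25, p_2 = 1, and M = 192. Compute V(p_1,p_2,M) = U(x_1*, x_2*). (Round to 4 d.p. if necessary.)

V = 6.9139

MRS = 3·(x_2−20)/(x_1−10). Tangency with p_1/p_2 gives x_2−20 = (1/3)·(p_1/p_2)·(x_1−10).
After buying the subsistence bundle (10, 20), a share 0.75 of the remaining income goes to x_1: x_1* = 10 + 0.75·(M − 10p_1 − 20p_2)/p_1.
Discretionary income = 192 − 10·10.25 − 20·1 = 69.5; x_1* = 10 + 0.75·69.5/10.25 = 15.0854; x_2* = 20 + 0.25·69.5/1 = 37.375.
Utility at the optimum: U(15.0854, 37.375) = 6.9139.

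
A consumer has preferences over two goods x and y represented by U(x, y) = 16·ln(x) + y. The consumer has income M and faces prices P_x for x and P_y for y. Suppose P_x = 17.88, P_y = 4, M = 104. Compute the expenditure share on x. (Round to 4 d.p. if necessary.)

share on x = 0.6154

MU_x = 16/x, MU_y = 1. Tangency: 16/x = P_x/P_y.
So x*(P_x,P_y) = 16·P_y/P_x, independent of income; and y* = (M − 16·P_y)/P_y.
At the given prices: x* = 16·4/17.88 = 3.5794, and y* = 10.
Expenditure on x: 17.88·3.5794 = 64; share = 0.6154.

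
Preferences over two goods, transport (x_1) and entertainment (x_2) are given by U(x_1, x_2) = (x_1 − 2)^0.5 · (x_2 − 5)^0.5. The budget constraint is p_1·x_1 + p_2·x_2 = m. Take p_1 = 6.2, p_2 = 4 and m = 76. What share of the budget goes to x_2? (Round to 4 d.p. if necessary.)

share on x_2 = 0.55

Discretionary income = 76 − 2·6.2 − 5·4 = 43.6; x_1* = 2 + 0.5·43.6/6.2 = 5.5161; x_2* = 5 + 0.5·43.6/4 = 10.45.
Expenditure on x_2: 4·10.45 = 41.8; share = 0.55.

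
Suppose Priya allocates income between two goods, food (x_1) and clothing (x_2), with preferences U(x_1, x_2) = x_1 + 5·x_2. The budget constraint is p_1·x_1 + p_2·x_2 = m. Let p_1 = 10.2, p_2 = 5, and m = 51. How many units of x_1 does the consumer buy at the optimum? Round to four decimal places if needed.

Linear utility — the consumer picks whichever good has higher MU/price: 1/10.2 = 0.098 vs 5/5 = 1.
x_2 gives more utility per dollar, so spend all income on x_2: x_2* = m/p_2, x_1* = 0.
Numerically: x_1* = 0, x_2* = 10.2.

x_1* = 0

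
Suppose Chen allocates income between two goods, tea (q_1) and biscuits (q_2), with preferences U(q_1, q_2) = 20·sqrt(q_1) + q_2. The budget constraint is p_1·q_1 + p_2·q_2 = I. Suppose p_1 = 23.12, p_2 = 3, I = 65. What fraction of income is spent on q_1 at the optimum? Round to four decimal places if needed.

Set MRS = p_1/p_2: 10·q_1^(−1/2) = p_1/p_2.
Solve: √q_1 = 10·p_2/p_1, so q_1*(p_1,p_2) = (10·p_2/p_1)², and q_2* = (I − p_1·q_1*)/p_2.
Plugging in: q_1* = (10·3/23.12)² = 1.6837, q_2* = 8.6909.
Expenditure on q_1: 23.12·1.6837 = 38.9273; share = 0.5989.

share on q_1 = 0.5989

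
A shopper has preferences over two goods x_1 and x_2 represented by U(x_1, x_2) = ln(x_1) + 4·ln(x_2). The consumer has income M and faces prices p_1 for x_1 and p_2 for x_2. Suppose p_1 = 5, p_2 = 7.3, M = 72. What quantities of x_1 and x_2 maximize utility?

Demand: x_1*(p_1,p_2,M) = 0.2·M/p_1 and x_2* = 0.8·M/p_2.
At p_1=5, p_2=7.3, M=72: x_1* = 0.2·72/5 = 2.88, x_2* = 7.8904.

x_1* = 2.88, x_2* = 7.8904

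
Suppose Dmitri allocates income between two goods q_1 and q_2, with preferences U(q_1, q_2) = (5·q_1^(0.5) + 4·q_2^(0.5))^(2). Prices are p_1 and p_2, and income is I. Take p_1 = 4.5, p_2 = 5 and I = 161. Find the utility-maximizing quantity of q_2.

q_2* = 11.7685

With the ratio pinned down, the budget gives q_1* = I/(p_1 + p_2·(q_2/q_1)) and q_2* = (q_2/q_1)·q_1*.
Numerically q_2/q_1 = 0.5184, so q_1* = 161/(4.5 + 5·0.5184) = 22.7016 and q_2* = 0.5184·22.7016 = 11.7685.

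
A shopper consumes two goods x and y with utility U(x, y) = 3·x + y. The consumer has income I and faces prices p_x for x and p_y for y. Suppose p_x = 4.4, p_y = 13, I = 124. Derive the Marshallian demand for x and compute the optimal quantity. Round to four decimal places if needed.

Numerically: x* = 28.1818, y* = 0.

x* = 28.1818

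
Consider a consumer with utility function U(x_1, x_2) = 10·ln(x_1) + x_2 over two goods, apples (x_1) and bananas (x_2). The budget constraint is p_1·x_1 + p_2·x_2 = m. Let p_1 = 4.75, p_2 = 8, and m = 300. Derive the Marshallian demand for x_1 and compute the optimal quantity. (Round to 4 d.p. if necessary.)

Set MRS = p_1/p_2: (10/x_1)/1 = p_1/p_2.
So x_1*(p_1,p_2) = 10·p_2/p_1, independent of income; and x_2* = (m − 10·p_2)/p_2.
At the given prices: x_1* = 10·8/4.75 = 16.8421.

x_1* = 16.8421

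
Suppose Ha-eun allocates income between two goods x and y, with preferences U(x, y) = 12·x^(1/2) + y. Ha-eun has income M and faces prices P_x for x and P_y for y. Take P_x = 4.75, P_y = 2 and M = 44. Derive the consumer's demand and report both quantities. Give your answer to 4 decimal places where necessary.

x* = 6.3823, y* = 6.8421

MU_x = 6/√x, MU_y = 1. Tangency: 6/√x = P_x/P_y.
Solve: √x = 6·P_y/P_x, so x*(P_x,P_y) = (6·P_y/P_x)², and y* = (M − P_x·x*)/P_y.
Plugging in: x* = (6·2/4.75)² = 6.3823, y* = 6.8421.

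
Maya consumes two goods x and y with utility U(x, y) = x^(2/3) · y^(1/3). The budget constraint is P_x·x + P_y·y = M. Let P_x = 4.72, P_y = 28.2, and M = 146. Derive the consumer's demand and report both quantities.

The MRS is 2·y/x. Set MRS = P_x/P_y.
Rearranging, P_y·y = (1/2)·P_x·x. Substituting into the budget gives P_x·x·(1 + (1/2)) = M.
Demand: x*(P_x,P_y,M) = 2/3·M/P_x and y* = 1/3·M/P_y.
At P_x=4.72, P_y=28.2, M=146: x* = 2/3·146/4.72 = 20.6215, y* = 1.7258.

x* = 20.6215, y* = 1.7258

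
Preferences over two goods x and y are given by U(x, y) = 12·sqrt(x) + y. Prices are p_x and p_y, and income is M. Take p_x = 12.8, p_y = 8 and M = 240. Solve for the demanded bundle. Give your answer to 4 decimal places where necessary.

x* = 14.0625, y* = 7.5

MU_x = 6/√x, MU_y = 1. Tangency: 6/√x = p_x/p_y.
Solve: √x = 6·p_y/p_x, so x*(p_x,p_y) = (6·p_y/p_x)², and y* = (M − p_x·x*)/p_y.
Plugging in: x* = (6·8/12.8)² = 14.0625, y* = 7.5.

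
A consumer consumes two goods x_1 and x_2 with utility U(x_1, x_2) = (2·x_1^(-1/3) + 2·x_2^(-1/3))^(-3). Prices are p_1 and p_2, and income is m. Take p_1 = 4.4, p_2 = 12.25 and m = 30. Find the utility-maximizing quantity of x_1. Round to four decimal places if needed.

MU_x_1 ∝ 2·x_1^(-4/3), MU_x_2 ∝ 2·x_2^(-4/3), so MRS = (x_2/x_1)^(4/3) = p_1/p_2.
Solve for the ratio: x_2/x_1 = [p_1/p_2]^(0.75).
Substitute x_2 = (x_2/x_1)·x_1 into the budget: x_1* = m/(p_1 + p_2·(x_2/x_1)).
Numerically x_2/x_1 = 0.463967, so x_1* = 30/(4.4 + 12.25·0.463967) = 2.9751.

x_1* = 2.9751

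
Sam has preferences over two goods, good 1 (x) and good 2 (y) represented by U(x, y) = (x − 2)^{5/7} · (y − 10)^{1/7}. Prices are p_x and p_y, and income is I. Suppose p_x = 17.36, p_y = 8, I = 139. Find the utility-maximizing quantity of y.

Let x' = x−2, y' = y−10. MRS = 5·y'/x' = p_x/p_y.
Substituting into the budget: x* = 2 + 5/6·(I − 2·p_x − 10·p_y)/p_x, and y* = 10 + 1/6·(…)/p_y.
Discretionary income = 139 − 2·17.36 − 10·8 = 24.28; y* = 10 + 1/6·24.28/8 = 10.5058.

y* = 10.5058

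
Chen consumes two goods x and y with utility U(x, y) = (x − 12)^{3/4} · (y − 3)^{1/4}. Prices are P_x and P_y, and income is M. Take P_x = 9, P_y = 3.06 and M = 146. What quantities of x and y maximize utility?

Discretionary income = 146 − 12·9 − 3·3.06 = 28.82; x* = 12 + 0.75·28.82/9 = 14.4017; y* = 3 + 0.25·28.82/3.06 = 5.3546.

x* = 14.4017, y* = 5.3546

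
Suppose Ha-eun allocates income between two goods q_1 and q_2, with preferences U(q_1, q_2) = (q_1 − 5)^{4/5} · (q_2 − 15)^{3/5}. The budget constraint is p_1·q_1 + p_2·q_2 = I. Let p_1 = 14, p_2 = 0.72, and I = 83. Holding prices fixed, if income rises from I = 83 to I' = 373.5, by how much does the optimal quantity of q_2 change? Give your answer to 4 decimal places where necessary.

Discretionary income = 83 − 5·14 − 15·0.72 = 2.2; q_2* = 15 + 3/7·2.2/0.72 = 16.3095.
At I' = 373.5: q_2* = 189.2262. Change: 189.2262 − 16.3095 = 172.9167.

Δq_2* = 172.9167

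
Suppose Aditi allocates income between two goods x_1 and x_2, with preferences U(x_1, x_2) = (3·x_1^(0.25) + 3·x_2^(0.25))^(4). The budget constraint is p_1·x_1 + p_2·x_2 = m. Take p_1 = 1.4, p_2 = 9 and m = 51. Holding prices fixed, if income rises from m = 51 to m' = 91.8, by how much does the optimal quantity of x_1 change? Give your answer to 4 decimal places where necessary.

From the CES first-order condition, (x_2/x_1)^(0.75) = p_1/p_2.
Hence x_2/x_1 = (p_1/p_2)^(1/(0.75)), i.e. raised to the 4/3 power.
With the ratio pinned down, the budget gives x_1* = m/(p_1 + p_2·(x_2/x_1)) and x_2* = (x_2/x_1)·x_1*.
Numerically x_2/x_1 = 0.083659, so x_1* = 51/(1.4 + 9·0.083659) = 23.6886.
At m' = 91.8: x_1* = 42.6395. Change: 42.6395 − 23.6886 = 18.9509.

Δx_1* = 18.9509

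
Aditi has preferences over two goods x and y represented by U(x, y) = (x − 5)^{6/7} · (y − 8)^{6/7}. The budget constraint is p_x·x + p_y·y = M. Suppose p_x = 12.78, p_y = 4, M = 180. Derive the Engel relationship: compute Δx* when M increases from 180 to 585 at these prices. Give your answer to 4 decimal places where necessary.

MRS = (y−8)/(x−5). Tangency with p_x/p_y gives y−8 = (p_x/p_y)·(x−5).
Substituting into the budget: x* = 5 + 0.5·(M − 5·p_x − 8·p_y)/p_x, and y* = 8 + 0.5·(…)/p_y.
Discretionary income = 180 − 5·12.78 − 8·4 = 84.1; x* = 5 + 0.5·84.1/12.78 = 8.2903.
At M' = 585: x* = 24.1354. Change: 24.1354 − 8.2903 = 15.8451.

Δx* = 15.8451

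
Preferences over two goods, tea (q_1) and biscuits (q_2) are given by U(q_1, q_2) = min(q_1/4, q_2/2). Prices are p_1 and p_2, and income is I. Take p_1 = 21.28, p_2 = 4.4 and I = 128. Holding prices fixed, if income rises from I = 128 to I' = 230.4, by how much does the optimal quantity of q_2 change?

Δq_2* = 2.1806

With perfect complements, no substitution: consume in ratio q_1:q_2 = 4:2.
Budget: p_1·q_1 + p_2·(1/2)·q_1 = I, so (4·p_1 + 2·p_2)·q_1 = 4·I.
Demand: q_1*(p_1,p_2,I) = 4·I/(4·p_1 + 2·p_2), q_2* = 2·I/(4·p_1 + 2·p_2).
Here 4·21.28 + 2·4.4 = 93.92, giving q_2* = 2.7257.
At I' = 230.4: q_2* = 4.9063. Change: 4.9063 − 2.7257 = 2.1806.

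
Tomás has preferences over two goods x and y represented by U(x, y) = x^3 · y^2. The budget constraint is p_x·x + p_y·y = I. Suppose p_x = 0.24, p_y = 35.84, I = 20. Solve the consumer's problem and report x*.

x* = 50

Tangency: MRS = (3/2)·y/x = p_x/p_y.
So 3·p_y·y = 2·p_x·x; combined with the budget, a share 0.6 of income goes to x.
Demand: x*(p_x,p_y,I) = 0.6·I/p_x and y* = 0.4·I/p_y.
At p_x=0.24, p_y=35.84, I=20: x* = 0.6·20/0.24 = 50.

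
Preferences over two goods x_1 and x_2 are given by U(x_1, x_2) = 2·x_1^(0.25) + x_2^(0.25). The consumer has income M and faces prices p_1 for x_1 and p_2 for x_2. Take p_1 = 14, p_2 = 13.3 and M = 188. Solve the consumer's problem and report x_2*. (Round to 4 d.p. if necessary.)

x_2* = 4.0652

MRS = MU_x_1/MU_x_2 = 2·(x_2/x_1)^(0.75). Set equal to p_1/p_2.
Hence x_2/x_1 = ((1/2)·p_1/p_2)^(1/(0.75)), i.e. raised to the 4/3 power.
Substitute x_2 = (x_2/x_1)·x_1 into the budget: x_1* = M/(p_1 + p_2·(x_2/x_1)).
Numerically x_2/x_1 = 0.424941, so x_1* = 188/(14 + 13.3·0.424941) = 9.5666 and x_2* = 0.424941·9.5666 = 4.0652.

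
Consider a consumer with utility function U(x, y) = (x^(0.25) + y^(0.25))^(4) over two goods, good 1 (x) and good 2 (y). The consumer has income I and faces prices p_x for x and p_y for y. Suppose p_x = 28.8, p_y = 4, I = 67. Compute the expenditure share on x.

share on x = 0.3412

MRS = MU_x/MU_y = (y/x)^(0.75). Set equal to p_x/p_y.
Solve for the ratio: y/x = [p_x/p_y]^(4/3).
Substitute y = (y/x)·x into the budget: x* = I/(p_x + p_y·(y/x)).
Numerically y/x = 13.903047, so x* = 67/(28.8 + 4·13.903047) = 0.7937 and y* = 13.903047·0.7937 = 11.0352.
Expenditure on x: 28.8·0.7937 = 22.8593; share = 0.3412.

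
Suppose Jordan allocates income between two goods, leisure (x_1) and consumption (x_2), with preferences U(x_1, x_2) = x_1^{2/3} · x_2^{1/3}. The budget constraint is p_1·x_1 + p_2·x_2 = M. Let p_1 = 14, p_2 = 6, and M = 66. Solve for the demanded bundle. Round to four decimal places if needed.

MU_x_1/MU_x_2 = (2/3·x_2)/(1/3·x_1); tangency sets this equal to p_1/p_2.
So 2/3·p_2·x_2 = 1/3·p_1·x_1; combined with the budget, a share 2/3 of income goes to x_1.
Demand: x_1*(p_1,p_2,M) = 2/3·M/p_1 and x_2* = 1/3·M/p_2.
At p_1=14, p_2=6, M=66: x_1* = 2/3·66/14 = 3.1429, x_2* = 3.6667.

x_1* = 3.1429, x_2* = 3.6667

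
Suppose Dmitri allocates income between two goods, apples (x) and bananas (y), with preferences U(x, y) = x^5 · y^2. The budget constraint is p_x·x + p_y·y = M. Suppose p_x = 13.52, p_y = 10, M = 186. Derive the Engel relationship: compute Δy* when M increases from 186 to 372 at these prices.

Δy* = 5.3143

MU_x/MU_y = (5·y)/(2·x); tangency sets this equal to p_x/p_y.
So 5·p_y·y = 2·p_x·x; combined with the budget, a share 5/7 of income goes to x.
Demand: x*(p_x,p_y,M) = 5/7·M/p_x and y* = 2/7·M/p_y.
At p_x=13.52, p_y=10, M=186: y* = 2/7·186/10 = 5.3143.
At M' = 372: y* = 10.6286. Change: 10.6286 − 5.3143 = 5.3143.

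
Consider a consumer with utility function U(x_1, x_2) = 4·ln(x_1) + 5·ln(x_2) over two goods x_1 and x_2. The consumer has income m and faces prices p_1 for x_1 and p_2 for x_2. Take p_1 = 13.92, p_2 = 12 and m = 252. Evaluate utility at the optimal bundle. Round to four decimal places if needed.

At p_1=13.92, p_2=12, m=252: x_1* = 4/9·252/13.92 = 8.046, x_2* = 11.6667.
Utility at the optimum: U(8.046, 11.6667) = 20.6244.

V = 20.6244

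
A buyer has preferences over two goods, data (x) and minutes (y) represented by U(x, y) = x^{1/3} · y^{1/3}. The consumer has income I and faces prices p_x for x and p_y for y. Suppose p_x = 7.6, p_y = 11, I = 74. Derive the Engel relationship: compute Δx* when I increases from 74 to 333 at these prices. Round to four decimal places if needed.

Δx* = 17.0395

The MRS is y/x. Set MRS = p_x/p_y.
Rearranging, p_y·y = p_x·x. Substituting into the budget gives p_x·x·(1 + 1) = I.
Demand: x*(p_x,p_y,I) = 0.5·I/p_x and y* = 0.5·I/p_y.
At p_x=7.6, p_y=11, I=74: x* = 0.5·74/7.6 = 4.8684.
At I' = 333: x* = 21.9079. Change: 21.9079 − 4.8684 = 17.0395.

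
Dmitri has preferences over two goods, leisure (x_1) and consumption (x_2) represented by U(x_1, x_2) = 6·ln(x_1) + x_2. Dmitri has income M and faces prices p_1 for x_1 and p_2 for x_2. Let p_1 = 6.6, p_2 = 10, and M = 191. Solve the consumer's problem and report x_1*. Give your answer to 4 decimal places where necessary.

x_1* = 9.0909

Set MRS = p_1/p_2: (6/x_1)/1 = p_1/p_2.
So x_1*(p_1,p_2) = 6·p_2/p_1, independent of income; and x_2* = (M − 6·p_2)/p_2.
At the given prices: x_1* = 6·10/6.6 = 9.0909.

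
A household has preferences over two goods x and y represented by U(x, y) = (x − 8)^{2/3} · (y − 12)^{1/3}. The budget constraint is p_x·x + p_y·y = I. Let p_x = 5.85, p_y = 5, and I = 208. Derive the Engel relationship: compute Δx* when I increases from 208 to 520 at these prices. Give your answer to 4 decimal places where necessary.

Let x' = x−8, y' = y−12. MRS = 2·y'/x' = p_x/p_y.
After buying the subsistence bundle (8, 12), a share 2/3 of the remaining income goes to x: x* = 8 + 2/3·(I − 8p_x − 12p_y)/p_x.
Discretionary income = 208 − 8·5.85 − 12·5 = 101.2; x* = 8 + 2/3·101.2/5.85 = 19.5328.
At I' = 520: x* = 55.0883. Change: 55.0883 − 19.5328 = 35.5556.

Δx* = 35.5556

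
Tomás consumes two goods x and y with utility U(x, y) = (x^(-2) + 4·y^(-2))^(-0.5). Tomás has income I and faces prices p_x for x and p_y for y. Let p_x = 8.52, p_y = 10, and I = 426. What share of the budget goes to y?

share on y = 0.6385

MRS = MU_x/MU_y = (1/4)·(y/x)^(3). Set equal to p_x/p_y.
Solve for the ratio: y/x = [4·p_x/p_y]^(1/3).
With the ratio pinned down, the budget gives x* = I/(p_x + p_y·(y/x)) and y* = (y/x)·x*.
Numerically y/x = 1.504873, so x* = 426/(8.52 + 10·1.504873) = 18.0748 and y* = 1.504873·18.0748 = 27.2003.
Expenditure on y: 10·27.2003 = 272.0027; share = 0.6385.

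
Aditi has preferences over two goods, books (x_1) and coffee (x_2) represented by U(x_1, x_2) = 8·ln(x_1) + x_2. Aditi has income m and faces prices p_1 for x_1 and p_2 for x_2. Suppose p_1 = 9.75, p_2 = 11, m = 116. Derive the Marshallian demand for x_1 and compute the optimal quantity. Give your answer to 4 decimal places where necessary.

So x_1*(p_1,p_2) = 8·p_2/p_1, independent of income; and x_2* = (m − 8·p_2)/p_2.
At the given prices: x_1* = 8·11/9.75 = 9.0256.

x_1* = 9.0256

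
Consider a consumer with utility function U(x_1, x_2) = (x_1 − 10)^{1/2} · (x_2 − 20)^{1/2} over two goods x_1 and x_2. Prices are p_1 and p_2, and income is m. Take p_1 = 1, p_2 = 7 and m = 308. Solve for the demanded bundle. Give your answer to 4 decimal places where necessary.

x_1* = 89, x_2* = 31.2857

Let x_1' = x_1−10, x_2' = x_2−20. MRS = x_2'/x_1' = p_1/p_2.
After buying the subsistence bundle (10, 20), a share 0.5 of the remaining income goes to x_1: x_1* = 10 + 0.5·(m − 10p_1 − 20p_2)/p_1.
Discretionary income = 308 − 10·1 − 20·7 = 158; x_1* = 10 + 0.5·158/1 = 89; x_2* = 20 + 0.5·158/7 = 31.2857.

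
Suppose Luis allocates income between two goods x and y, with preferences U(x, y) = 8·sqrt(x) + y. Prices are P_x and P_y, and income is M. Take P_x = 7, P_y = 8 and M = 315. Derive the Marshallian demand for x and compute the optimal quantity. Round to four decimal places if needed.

Set MRS = P_x/P_y: 4·x^(−1/2) = P_x/P_y.
Thus x* = (4·P_y/P_x)² — independent of M — with the rest of income spent on y.
Plugging in: x* = (4·8/7)² = 20.898.

x* = 20.898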